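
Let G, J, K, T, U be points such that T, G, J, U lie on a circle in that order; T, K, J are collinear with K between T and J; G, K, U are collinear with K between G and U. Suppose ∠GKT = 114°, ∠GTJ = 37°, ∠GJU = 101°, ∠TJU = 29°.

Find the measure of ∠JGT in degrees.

∠JGT = 71°

1. ∠GKJ = 66°  [linear pair at K on TJ]
2. ∠GUJ = 37°  [same arc GJ]
3. ∠JGU = 42°  [△GJU]
4. ∠GJT = 72°  [△GKJ]
5. ∠JGT = 71°  [△TGJ]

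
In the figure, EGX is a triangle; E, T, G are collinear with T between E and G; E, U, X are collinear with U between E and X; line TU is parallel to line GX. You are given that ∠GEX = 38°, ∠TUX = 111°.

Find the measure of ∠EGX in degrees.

∠EGX = 73°

1. ∠TEU = 38°  [T on EG, U on EX]
2. ∠EUT = 69°  [linear pair at U on EX]
3. ∠ETU = 73°  [△ETU]
4. ∠EGX = 73°  [TU∥GX, corresponding at T]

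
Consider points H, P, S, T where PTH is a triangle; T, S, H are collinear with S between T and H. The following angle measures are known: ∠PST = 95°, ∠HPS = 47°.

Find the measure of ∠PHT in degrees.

∠PHT = 48°

1. ∠HSP = 85°  [linear pair at S on TH]
2. ∠PHS = 48°  [△PSH]
3. ∠PHT = 48°  [S on ray HT]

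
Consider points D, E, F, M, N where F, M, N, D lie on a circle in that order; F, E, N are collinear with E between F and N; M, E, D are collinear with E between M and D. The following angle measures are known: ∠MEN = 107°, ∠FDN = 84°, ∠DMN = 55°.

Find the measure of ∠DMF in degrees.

1. ∠FEM = 73°  [linear pair at E on FN]
2. ∠FNM = 18°  [△MEN]
3. ∠FMN = 96°  [cyclic FMND, opposite ∠M+∠D]
4. ∠MFN = 66°  [△FMN]
5. ∠DMF = 41°  [△FEM]

∠DMF = 41°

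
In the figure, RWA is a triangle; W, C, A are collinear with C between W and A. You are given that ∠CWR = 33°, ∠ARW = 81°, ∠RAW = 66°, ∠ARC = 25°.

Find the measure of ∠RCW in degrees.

1. ∠CAR = 66°  [C on ray AW]
2. ∠ACR = 89°  [△RCA]
3. ∠RCW = 91°  [linear pair at C on WA]

∠RCW = 91°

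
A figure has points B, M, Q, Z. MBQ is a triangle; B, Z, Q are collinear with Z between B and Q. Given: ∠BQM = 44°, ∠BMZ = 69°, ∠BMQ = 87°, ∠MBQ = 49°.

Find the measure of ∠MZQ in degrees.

∠MZQ = 118°

1. ∠MBZ = 49°  [Z on ray BQ]
2. ∠BZM = 62°  [△MBZ]
3. ∠MZQ = 118°  [linear pair at Z on BQ]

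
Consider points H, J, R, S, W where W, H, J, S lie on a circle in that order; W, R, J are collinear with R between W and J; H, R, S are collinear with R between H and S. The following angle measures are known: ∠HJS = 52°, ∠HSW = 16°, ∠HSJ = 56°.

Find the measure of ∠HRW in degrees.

1. ∠HWS = 128°  [cyclic WHJS, opposite ∠W+∠J]
2. ∠SHW = 36°  [△WHS]
3. ∠HWJ = 56°  [same arc HJ]
4. ∠HRW = 88°  [△WRH]

∠HRW = 88°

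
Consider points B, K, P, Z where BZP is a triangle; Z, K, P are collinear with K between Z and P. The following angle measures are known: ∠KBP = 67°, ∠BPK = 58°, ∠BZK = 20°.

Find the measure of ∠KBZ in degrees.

∠KBZ = 35°

1. ∠BKP = 55°  [△BKP]
2. ∠BKZ = 125°  [linear pair at K on ZP]
3. ∠KBZ = 35°  [△BZK]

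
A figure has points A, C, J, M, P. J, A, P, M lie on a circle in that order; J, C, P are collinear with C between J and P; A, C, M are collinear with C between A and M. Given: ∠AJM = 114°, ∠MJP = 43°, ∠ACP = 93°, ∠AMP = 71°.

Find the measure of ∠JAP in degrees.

∠JAP = 65°

1. ∠MAP = 43°  [same arc PM]
2. ∠APJ = 44°  [△ACP]
3. ∠AJP = 71°  [same arc AP]
4. ∠JAP = 65°  [△JAP]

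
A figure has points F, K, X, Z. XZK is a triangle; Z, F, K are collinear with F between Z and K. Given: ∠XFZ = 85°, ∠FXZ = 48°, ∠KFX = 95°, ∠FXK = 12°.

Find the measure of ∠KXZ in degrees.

1. ∠FZX = 47°  [△XZF]
2. ∠FKX = 73°  [△XFK]
3. ∠KZX = 47°  [F on ray ZK]
4. ∠XKZ = 73°  [F on ray KZ]
5. ∠KXZ = 60°  [△XZK]

∠KXZ = 60°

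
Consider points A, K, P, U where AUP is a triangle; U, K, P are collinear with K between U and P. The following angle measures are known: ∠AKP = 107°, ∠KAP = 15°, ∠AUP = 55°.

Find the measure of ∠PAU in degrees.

1. ∠APK = 58°  [△AKP]
2. ∠APU = 58°  [K on ray PU]
3. ∠PAU = 67°  [△AUP]

∠PAU = 67°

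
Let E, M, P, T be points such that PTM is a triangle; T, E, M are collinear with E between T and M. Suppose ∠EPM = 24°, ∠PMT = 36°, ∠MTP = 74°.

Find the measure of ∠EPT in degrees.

1. ∠EMP = 36°  [E on ray MT]
2. ∠ETP = 74°  [E on ray TM]
3. ∠MEP = 120°  [△PEM]
4. ∠PET = 60°  [linear pair at E on TM]
5. ∠EPT = 46°  [△PTE]

∠EPT = 46°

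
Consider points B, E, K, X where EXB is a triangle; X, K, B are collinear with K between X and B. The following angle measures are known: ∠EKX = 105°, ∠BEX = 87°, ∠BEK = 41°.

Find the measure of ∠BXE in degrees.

∠BXE = 29°

1. ∠BKE = 75°  [linear pair at K on XB]
2. ∠EBK = 64°  [△EKB]
3. ∠EBX = 64°  [K on ray BX]
4. ∠BXE = 29°  [△EXB]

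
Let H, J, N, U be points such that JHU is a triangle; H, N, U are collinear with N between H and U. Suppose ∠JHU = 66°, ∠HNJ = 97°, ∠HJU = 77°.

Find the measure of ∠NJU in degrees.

1. ∠HUJ = 37°  [△JHU]
2. ∠JNU = 83°  [linear pair at N on HU]
3. ∠JUN = 37°  [N on ray UH]
4. ∠NJU = 60°  [△JNU]

∠NJU = 60°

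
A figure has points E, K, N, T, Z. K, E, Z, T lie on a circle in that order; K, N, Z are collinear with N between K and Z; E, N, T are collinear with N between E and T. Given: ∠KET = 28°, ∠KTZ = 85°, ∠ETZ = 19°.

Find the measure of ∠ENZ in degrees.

1. ∠KZT = 28°  [same arc KT]
2. ∠KEZ = 95°  [cyclic KEZT, opposite ∠E+∠T]
3. ∠TKZ = 67°  [△KZT]
4. ∠EKZ = 19°  [same arc EZ]
5. ∠EZK = 66°  [△KEZ]
6. ∠TEZ = 67°  [same arc ZT]
7. ∠ENZ = 47°  [△ENZ]

∠ENZ = 47°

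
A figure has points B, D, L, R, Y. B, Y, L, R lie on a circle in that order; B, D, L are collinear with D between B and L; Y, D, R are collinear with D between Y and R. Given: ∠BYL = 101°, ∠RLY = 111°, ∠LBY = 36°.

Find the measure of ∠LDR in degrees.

∠LDR = 76°

1. ∠BLY = 43°  [△BYL]
2. ∠RBY = 69°  [cyclic BYLR, opposite ∠B+∠L]
3. ∠LRY = 36°  [same arc YL]
4. ∠BRY = 43°  [same arc BY]
5. ∠BYR = 68°  [△BYR]
6. ∠BLR = 68°  [same arc BR]
7. ∠LDR = 76°  [△LDR]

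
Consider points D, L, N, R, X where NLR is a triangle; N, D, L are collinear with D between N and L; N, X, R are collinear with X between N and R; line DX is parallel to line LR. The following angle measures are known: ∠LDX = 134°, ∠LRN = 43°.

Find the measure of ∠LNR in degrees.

∠LNR = 91°

1. ∠NDX = 46°  [linear pair at D on NL]
2. ∠DXN = 43°  [DX∥LR, corresponding at X]
3. ∠DNX = 91°  [△NDX]
4. ∠LNR = 91°  [D on NL, X on NR]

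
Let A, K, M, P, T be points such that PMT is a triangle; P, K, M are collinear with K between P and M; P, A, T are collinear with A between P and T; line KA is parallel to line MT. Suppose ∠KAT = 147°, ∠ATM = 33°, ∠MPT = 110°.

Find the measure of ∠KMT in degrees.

1. ∠MTP = 33°  [A on ray TP]
2. ∠PMT = 37°  [△PMT]
3. ∠KMT = 37°  [K on ray MP]

∠KMT = 37°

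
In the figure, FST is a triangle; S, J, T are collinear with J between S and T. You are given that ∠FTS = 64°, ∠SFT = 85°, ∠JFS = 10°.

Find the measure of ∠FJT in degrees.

1. ∠FST = 31°  [△FST]
2. ∠FSJ = 31°  [J on ray ST]
3. ∠FJS = 139°  [△FSJ]
4. ∠FJT = 41°  [linear pair at J on ST]

∠FJT = 41°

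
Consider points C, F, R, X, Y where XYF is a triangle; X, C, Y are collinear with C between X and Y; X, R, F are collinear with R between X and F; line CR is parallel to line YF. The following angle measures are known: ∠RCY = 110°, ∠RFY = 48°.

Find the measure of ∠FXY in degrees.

∠FXY = 62°

1. ∠RCX = 70°  [linear pair at C on XY]
2. ∠XFY = 48°  [R on ray FX]
3. ∠FYX = 70°  [CR∥YF, corresponding at C]
4. ∠FXY = 62°  [△XYF]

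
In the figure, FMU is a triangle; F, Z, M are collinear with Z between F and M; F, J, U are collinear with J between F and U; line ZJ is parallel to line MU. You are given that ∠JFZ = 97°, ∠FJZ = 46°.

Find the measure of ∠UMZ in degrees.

1. ∠FZJ = 37°  [△FZJ]
2. ∠JZM = 143°  [linear pair at Z on FM]
3. ∠UMZ = 37°  [ZJ∥MU, co-interior at M–Z]

∠UMZ = 37°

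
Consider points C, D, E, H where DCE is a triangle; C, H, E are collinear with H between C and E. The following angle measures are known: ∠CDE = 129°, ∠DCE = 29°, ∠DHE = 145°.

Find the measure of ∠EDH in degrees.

1. ∠CED = 22°  [△DCE]
2. ∠DEH = 22°  [H on ray EC]
3. ∠EDH = 13°  [△DHE]

∠EDH = 13°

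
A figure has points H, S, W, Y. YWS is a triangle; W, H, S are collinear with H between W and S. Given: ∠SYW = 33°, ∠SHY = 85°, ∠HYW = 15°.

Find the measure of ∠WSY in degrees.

1. ∠WHY = 95°  [linear pair at H on WS]
2. ∠HWY = 70°  [△YWH]
3. ∠SWY = 70°  [H on ray WS]
4. ∠WSY = 77°  [△YWS]

∠WSY = 77°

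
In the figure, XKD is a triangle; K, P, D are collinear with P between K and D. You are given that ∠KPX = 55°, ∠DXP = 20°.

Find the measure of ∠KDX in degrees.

∠KDX = 35°

1. ∠DPX = 125°  [linear pair at P on KD]
2. ∠PDX = 35°  [△XPD]
3. ∠KDX = 35°  [P on ray DK]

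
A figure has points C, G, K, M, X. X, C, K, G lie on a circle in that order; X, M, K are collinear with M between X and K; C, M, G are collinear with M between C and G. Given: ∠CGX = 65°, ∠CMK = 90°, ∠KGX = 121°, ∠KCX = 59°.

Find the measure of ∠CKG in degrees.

∠CKG = 99°

1. ∠CKX = 65°  [same arc XC]
2. ∠GCK = 25°  [△CMK]
3. ∠CXK = 56°  [△XCK]
4. ∠CGK = 56°  [same arc CK]
5. ∠CKG = 99°  [△CKG]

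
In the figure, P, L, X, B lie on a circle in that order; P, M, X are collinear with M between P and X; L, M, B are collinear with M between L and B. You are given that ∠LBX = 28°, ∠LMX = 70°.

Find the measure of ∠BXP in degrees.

1. ∠LPX = 28°  [same arc LX]
2. ∠LMP = 110°  [linear pair at M on PX]
3. ∠BLP = 42°  [△PML]
4. ∠BXP = 42°  [same arc PB]

∠BXP = 42°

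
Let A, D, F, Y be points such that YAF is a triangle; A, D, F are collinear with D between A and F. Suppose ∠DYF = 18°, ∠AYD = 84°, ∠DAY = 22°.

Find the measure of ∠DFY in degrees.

1. ∠ADY = 74°  [△YAD]
2. ∠FDY = 106°  [linear pair at D on AF]
3. ∠DFY = 56°  [△YDF]

∠DFY = 56°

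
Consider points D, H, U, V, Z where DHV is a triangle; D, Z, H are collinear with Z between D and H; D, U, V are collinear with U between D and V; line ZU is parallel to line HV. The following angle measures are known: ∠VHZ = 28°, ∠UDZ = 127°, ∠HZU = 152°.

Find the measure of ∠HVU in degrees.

1. ∠DHV = 28°  [Z on ray HD]
2. ∠HDV = 127°  [Z on DH, U on DV]
3. ∠DVH = 25°  [△DHV]
4. ∠HVU = 25°  [U on ray VD]

∠HVU = 25°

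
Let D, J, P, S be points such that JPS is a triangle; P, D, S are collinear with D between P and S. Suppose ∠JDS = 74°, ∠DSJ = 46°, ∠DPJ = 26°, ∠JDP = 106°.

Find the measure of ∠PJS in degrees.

∠PJS = 108°

1. ∠JSP = 46°  [D on ray SP]
2. ∠JPS = 26°  [D on ray PS]
3. ∠PJS = 108°  [△JPS]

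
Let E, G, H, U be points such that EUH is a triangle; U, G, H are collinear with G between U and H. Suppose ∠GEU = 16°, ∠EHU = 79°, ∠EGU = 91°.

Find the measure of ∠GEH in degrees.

1. ∠EHG = 79°  [G on ray HU]
2. ∠EGH = 89°  [linear pair at G on UH]
3. ∠GEH = 12°  [△EGH]

∠GEH = 12°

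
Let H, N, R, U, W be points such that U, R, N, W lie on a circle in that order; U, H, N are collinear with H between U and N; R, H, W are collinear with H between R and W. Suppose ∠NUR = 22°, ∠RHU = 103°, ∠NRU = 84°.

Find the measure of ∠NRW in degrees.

∠NRW = 29°

1. ∠RNU = 74°  [△URN]
2. ∠NHR = 77°  [linear pair at H on UN]
3. ∠NRW = 29°  [△RHN]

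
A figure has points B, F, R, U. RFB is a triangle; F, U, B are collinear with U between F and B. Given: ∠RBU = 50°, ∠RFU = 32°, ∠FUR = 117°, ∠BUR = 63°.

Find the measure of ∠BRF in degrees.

∠BRF = 98°

1. ∠FBR = 50°  [U on ray BF]
2. ∠BFR = 32°  [U on ray FB]
3. ∠BRF = 98°  [△RFB]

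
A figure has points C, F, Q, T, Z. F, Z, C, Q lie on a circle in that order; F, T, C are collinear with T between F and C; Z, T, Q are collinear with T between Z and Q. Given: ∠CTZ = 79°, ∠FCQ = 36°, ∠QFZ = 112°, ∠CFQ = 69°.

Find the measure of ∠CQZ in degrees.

1. ∠QCZ = 68°  [cyclic FZCQ, opposite ∠F+∠C]
2. ∠CZQ = 69°  [same arc CQ]
3. ∠CQZ = 43°  [△ZCQ]

∠CQZ = 43°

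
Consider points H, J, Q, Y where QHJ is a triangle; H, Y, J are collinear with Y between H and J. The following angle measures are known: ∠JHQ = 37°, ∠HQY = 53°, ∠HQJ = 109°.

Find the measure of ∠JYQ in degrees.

∠JYQ = 90°

1. ∠QHY = 37°  [Y on ray HJ]
2. ∠HYQ = 90°  [△QHY]
3. ∠JYQ = 90°  [linear pair at Y on HJ]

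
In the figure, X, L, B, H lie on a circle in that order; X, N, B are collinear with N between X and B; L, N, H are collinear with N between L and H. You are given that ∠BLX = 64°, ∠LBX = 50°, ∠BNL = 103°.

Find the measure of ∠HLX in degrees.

∠HLX = 37°

1. ∠BXL = 66°  [△XLB]
2. ∠LNX = 77°  [linear pair at N on XB]
3. ∠HLX = 37°  [△XNL]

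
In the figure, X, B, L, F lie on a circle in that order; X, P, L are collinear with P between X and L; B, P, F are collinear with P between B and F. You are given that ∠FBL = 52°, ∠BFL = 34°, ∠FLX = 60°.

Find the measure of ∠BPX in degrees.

∠BPX = 86°

1. ∠BXL = 34°  [same arc BL]
2. ∠FBX = 60°  [same arc XF]
3. ∠BPX = 86°  [△XPB]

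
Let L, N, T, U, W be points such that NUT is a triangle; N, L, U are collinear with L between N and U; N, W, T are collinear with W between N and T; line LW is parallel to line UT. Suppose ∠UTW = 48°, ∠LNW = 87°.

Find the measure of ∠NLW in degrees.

1. ∠NTU = 48°  [W on ray TN]
2. ∠TNU = 87°  [L on NU, W on NT]
3. ∠NUT = 45°  [△NUT]
4. ∠NLW = 45°  [LW∥UT, corresponding at L]

∠NLW = 45°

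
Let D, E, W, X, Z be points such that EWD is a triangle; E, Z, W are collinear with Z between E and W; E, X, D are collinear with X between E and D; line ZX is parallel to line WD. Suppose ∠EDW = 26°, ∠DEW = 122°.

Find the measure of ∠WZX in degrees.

1. ∠DWE = 32°  [△EWD]
2. ∠EZX = 32°  [ZX∥WD, corresponding at Z]
3. ∠WZX = 148°  [linear pair at Z on EW]

∠WZX = 148°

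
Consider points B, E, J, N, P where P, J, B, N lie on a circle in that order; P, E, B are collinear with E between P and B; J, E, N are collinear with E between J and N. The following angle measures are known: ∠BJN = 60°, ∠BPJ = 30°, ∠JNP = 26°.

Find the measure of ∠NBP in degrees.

∠NBP = 64°

1. ∠BPN = 60°  [same arc BN]
2. ∠BNJ = 30°  [same arc JB]
3. ∠NEP = 94°  [△PEN]
4. ∠BEN = 86°  [linear pair at E on PB]
5. ∠NBP = 64°  [△BEN]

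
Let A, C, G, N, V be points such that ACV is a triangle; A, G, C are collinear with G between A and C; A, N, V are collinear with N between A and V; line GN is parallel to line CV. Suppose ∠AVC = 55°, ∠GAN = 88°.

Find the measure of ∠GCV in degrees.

1. ∠ANG = 55°  [GN∥CV, corresponding at N]
2. ∠AGN = 37°  [△AGN]
3. ∠CGN = 143°  [linear pair at G on AC]
4. ∠GCV = 37°  [GN∥CV, co-interior at C–G]

∠GCV = 37°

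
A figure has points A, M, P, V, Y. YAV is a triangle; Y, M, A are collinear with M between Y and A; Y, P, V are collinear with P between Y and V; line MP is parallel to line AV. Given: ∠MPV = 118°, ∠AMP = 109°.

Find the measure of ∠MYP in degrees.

∠MYP = 47°

1. ∠MPY = 62°  [linear pair at P on YV]
2. ∠PMY = 71°  [linear pair at M on YA]
3. ∠MYP = 47°  [△YMP]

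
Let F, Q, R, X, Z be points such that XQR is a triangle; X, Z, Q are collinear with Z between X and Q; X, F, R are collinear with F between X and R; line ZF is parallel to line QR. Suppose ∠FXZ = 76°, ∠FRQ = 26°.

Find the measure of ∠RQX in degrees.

1. ∠QXR = 76°  [Z on XQ, F on XR]
2. ∠QRX = 26°  [F on ray RX]
3. ∠RQX = 78°  [△XQR]

∠RQX = 78°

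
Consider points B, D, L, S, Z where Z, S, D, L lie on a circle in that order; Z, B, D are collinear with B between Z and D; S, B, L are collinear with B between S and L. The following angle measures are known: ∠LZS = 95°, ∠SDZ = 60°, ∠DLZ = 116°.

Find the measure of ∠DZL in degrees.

∠DZL = 39°

1. ∠SLZ = 60°  [same arc ZS]
2. ∠LSZ = 25°  [△ZSL]
3. ∠LDZ = 25°  [same arc ZL]
4. ∠DZL = 39°  [△ZDL]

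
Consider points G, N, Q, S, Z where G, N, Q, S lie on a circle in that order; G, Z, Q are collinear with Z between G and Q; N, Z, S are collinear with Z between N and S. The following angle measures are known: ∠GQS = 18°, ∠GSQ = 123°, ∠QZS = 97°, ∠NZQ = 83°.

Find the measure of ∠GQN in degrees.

1. ∠GNS = 18°  [same arc GS]
2. ∠GNQ = 57°  [cyclic GNQS, opposite ∠N+∠S]
3. ∠GZN = 97°  [vertical angles at Z]
4. ∠NGQ = 65°  [△GZN]
5. ∠GQN = 58°  [△GNQ]

∠GQN = 58°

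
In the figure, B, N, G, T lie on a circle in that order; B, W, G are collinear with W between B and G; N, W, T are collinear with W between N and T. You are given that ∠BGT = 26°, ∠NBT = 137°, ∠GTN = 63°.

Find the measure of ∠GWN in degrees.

∠GWN = 89°

1. ∠BNT = 26°  [same arc BT]
2. ∠NGT = 43°  [cyclic BNGT, opposite ∠B+∠G]
3. ∠BTN = 17°  [△BNT]
4. ∠GNT = 74°  [△NGT]
5. ∠BGN = 17°  [same arc BN]
6. ∠GWN = 89°  [△NWG]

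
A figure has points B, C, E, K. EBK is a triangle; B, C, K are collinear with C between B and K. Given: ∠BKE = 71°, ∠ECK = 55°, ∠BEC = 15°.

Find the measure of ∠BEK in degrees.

1. ∠BCE = 125°  [linear pair at C on BK]
2. ∠CBE = 40°  [△EBC]
3. ∠EBK = 40°  [C on ray BK]
4. ∠BEK = 69°  [△EBK]

∠BEK = 69°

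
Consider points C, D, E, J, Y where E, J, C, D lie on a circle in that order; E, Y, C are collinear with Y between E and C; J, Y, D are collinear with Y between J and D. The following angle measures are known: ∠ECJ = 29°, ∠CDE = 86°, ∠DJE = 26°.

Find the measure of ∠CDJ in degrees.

1. ∠CJE = 94°  [cyclic EJCD, opposite ∠J+∠D]
2. ∠CEJ = 57°  [△EJC]
3. ∠CDJ = 57°  [same arc JC]

∠CDJ = 57°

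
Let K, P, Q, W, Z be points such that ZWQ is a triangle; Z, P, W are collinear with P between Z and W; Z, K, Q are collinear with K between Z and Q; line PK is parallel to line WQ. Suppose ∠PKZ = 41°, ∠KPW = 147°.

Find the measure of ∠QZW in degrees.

1. ∠KPZ = 33°  [linear pair at P on ZW]
2. ∠KZP = 106°  [△ZPK]
3. ∠QZW = 106°  [P on ZW, K on ZQ]

∠QZW = 106°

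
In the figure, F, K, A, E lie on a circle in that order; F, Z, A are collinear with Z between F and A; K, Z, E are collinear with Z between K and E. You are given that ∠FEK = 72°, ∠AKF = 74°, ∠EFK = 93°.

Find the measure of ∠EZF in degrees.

1. ∠EKF = 15°  [△FKE]
2. ∠AEF = 106°  [cyclic FKAE, opposite ∠K+∠E]
3. ∠EAF = 15°  [same arc FE]
4. ∠AFE = 59°  [△FAE]
5. ∠EZF = 49°  [△FZE]

∠EZF = 49°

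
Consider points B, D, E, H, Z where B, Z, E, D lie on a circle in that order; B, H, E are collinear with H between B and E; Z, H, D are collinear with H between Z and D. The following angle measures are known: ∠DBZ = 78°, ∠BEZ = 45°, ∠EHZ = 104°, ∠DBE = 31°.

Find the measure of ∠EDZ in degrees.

∠EDZ = 47°

1. ∠DEZ = 102°  [cyclic BZED, opposite ∠B+∠E]
2. ∠DZE = 31°  [△ZHE]
3. ∠EDZ = 47°  [△ZED]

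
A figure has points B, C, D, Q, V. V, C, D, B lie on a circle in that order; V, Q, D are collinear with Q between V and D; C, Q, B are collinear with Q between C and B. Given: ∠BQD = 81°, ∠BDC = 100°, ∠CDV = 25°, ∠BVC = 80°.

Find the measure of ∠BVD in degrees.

∠BVD = 56°

1. ∠BQV = 99°  [linear pair at Q on VD]
2. ∠CBV = 25°  [same arc VC]
3. ∠BVD = 56°  [△VQB]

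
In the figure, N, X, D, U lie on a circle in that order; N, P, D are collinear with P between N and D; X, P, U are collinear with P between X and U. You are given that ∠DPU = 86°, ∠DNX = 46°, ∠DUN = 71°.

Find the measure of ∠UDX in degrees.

1. ∠NPX = 86°  [vertical angles at P]
2. ∠DUX = 46°  [same arc XD]
3. ∠DXN = 109°  [cyclic NXDU, opposite ∠X+∠U]
4. ∠DPX = 94°  [linear pair at P on ND]
5. ∠NDX = 25°  [△NXD]
6. ∠DXU = 61°  [△XPD]
7. ∠UDX = 73°  [△XDU]

∠UDX = 73°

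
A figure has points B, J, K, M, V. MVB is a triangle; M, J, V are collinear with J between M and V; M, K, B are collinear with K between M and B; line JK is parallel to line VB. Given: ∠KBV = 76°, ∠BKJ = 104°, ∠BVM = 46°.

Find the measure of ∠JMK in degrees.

1. ∠JKM = 76°  [linear pair at K on MB]
2. ∠KJM = 46°  [JK∥VB, corresponding at J]
3. ∠JMK = 58°  [△MJK]

∠JMK = 58°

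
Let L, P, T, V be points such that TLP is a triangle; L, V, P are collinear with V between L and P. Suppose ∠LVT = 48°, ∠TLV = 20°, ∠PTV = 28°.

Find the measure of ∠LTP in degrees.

∠LTP = 140°

1. ∠PVT = 132°  [linear pair at V on LP]
2. ∠PLT = 20°  [V on ray LP]
3. ∠TPV = 20°  [△TVP]
4. ∠LPT = 20°  [V on ray PL]
5. ∠LTP = 140°  [△TLP]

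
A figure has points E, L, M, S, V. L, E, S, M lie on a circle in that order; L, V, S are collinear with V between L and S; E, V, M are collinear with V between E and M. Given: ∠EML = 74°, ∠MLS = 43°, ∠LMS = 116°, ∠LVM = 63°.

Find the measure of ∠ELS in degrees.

1. ∠ESL = 74°  [same arc LE]
2. ∠LES = 64°  [cyclic LESM, opposite ∠E+∠M]
3. ∠ELS = 42°  [△LES]

∠ELS = 42°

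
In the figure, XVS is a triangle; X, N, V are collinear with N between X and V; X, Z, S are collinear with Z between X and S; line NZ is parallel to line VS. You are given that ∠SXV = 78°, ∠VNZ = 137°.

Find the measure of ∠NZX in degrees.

1. ∠NXZ = 78°  [N on XV, Z on XS]
2. ∠XNZ = 43°  [linear pair at N on XV]
3. ∠NZX = 59°  [△XNZ]

∠NZX = 59°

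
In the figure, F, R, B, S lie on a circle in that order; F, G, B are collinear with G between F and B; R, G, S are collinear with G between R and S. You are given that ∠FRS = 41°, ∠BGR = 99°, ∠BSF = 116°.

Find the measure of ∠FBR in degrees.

∠FBR = 58°

1. ∠FGR = 81°  [linear pair at G on FB]
2. ∠BRF = 64°  [cyclic FRBS, opposite ∠R+∠S]
3. ∠BFR = 58°  [△FGR]
4. ∠FBR = 58°  [△FRB]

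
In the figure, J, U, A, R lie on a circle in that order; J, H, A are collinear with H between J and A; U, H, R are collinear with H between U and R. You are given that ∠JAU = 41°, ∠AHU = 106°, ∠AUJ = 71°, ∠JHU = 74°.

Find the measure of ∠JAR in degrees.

∠JAR = 38°

1. ∠JRU = 41°  [same arc JU]
2. ∠JHR = 106°  [vertical angles at H]
3. ∠ARJ = 109°  [cyclic JUAR, opposite ∠U+∠R]
4. ∠AJR = 33°  [△JHR]
5. ∠JAR = 38°  [△JAR]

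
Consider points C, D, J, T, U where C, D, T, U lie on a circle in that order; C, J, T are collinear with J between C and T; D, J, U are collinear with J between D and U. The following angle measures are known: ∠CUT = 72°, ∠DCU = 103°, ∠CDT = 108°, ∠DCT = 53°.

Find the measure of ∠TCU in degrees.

1. ∠DTU = 77°  [cyclic CDTU, opposite ∠C+∠T]
2. ∠DUT = 53°  [same arc DT]
3. ∠TDU = 50°  [△DTU]
4. ∠TCU = 50°  [same arc TU]

∠TCU = 50°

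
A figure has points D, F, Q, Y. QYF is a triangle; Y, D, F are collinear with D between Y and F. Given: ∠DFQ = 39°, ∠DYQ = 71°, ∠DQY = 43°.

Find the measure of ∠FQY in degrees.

∠FQY = 70°

1. ∠QFY = 39°  [D on ray FY]
2. ∠FYQ = 71°  [D on ray YF]
3. ∠FQY = 70°  [△QYF]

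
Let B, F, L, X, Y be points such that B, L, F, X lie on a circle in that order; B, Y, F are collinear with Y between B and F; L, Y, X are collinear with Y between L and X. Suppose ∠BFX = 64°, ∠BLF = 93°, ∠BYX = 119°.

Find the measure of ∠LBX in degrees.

∠LBX = 84°

1. ∠BLX = 64°  [same arc BX]
2. ∠BXF = 87°  [cyclic BLFX, opposite ∠L+∠X]
3. ∠FBX = 29°  [△BFX]
4. ∠BXL = 32°  [△BYX]
5. ∠LBX = 84°  [△BLX]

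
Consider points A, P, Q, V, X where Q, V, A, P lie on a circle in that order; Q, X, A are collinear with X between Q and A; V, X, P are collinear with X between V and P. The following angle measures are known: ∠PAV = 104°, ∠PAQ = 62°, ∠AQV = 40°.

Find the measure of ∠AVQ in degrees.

∠AVQ = 98°

1. ∠PQV = 76°  [cyclic QVAP, opposite ∠Q+∠A]
2. ∠PVQ = 62°  [same arc QP]
3. ∠QPV = 42°  [△QVP]
4. ∠QAV = 42°  [same arc QV]
5. ∠AVQ = 98°  [△QVA]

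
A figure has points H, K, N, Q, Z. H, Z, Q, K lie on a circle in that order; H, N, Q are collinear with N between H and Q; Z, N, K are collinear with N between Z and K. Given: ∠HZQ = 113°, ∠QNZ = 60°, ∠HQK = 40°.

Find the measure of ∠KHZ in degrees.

∠KHZ = 93°

1. ∠HKQ = 67°  [cyclic HZQK, opposite ∠Z+∠K]
2. ∠HNK = 60°  [vertical angles at N]
3. ∠HZK = 40°  [same arc HK]
4. ∠KHQ = 73°  [△HQK]
5. ∠HKZ = 47°  [△HNK]
6. ∠KHZ = 93°  [△HZK]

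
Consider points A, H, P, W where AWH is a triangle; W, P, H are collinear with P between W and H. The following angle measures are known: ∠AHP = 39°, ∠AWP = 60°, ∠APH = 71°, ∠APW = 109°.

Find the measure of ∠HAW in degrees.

∠HAW = 81°

1. ∠AHW = 39°  [P on ray HW]
2. ∠AWH = 60°  [P on ray WH]
3. ∠HAW = 81°  [△AWH]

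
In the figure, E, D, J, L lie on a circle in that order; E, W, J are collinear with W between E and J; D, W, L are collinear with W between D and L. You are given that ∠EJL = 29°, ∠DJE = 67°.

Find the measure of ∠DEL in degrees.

1. ∠EDL = 29°  [same arc EL]
2. ∠DLE = 67°  [same arc ED]
3. ∠DEL = 84°  [△EDL]

∠DEL = 84°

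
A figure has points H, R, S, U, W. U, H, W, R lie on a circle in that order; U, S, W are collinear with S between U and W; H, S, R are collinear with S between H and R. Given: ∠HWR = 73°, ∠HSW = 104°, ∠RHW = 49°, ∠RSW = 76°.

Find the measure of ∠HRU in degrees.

∠HRU = 27°

1. ∠RSU = 104°  [vertical angles at S]
2. ∠RUW = 49°  [same arc WR]
3. ∠HRU = 27°  [△USR]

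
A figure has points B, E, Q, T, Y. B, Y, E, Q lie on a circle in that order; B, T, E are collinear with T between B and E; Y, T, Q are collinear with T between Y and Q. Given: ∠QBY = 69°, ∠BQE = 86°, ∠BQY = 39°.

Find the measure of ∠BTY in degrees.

1. ∠BYQ = 72°  [△BYQ]
2. ∠BYE = 94°  [cyclic BYEQ, opposite ∠Y+∠Q]
3. ∠BEY = 39°  [same arc BY]
4. ∠EBY = 47°  [△BYE]
5. ∠BTY = 61°  [△BTY]

∠BTY = 61°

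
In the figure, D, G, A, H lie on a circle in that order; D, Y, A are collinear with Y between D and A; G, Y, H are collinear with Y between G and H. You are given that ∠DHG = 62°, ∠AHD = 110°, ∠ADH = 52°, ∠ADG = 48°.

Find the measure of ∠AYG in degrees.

1. ∠DAG = 62°  [same arc DG]
2. ∠AGH = 52°  [same arc AH]
3. ∠AYG = 66°  [△GYA]

∠AYG = 66°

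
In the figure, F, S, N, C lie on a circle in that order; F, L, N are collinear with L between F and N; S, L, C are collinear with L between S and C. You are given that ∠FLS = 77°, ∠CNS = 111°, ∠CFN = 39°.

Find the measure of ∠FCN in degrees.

1. ∠CLN = 77°  [vertical angles at L]
2. ∠CSN = 39°  [same arc NC]
3. ∠NCS = 30°  [△SNC]
4. ∠CNF = 73°  [△NLC]
5. ∠FCN = 68°  [△FNC]

∠FCN = 68°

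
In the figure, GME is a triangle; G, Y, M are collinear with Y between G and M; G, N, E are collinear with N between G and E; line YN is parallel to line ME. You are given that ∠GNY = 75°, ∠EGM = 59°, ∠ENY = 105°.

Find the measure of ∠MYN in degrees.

1. ∠GEM = 75°  [YN∥ME, corresponding at N]
2. ∠EMG = 46°  [△GME]
3. ∠GYN = 46°  [YN∥ME, corresponding at Y]
4. ∠MYN = 134°  [linear pair at Y on GM]

∠MYN = 134°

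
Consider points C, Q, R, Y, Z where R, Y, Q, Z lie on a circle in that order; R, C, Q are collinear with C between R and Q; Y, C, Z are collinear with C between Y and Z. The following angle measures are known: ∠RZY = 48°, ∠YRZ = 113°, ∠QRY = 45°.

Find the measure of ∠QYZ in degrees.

1. ∠YQZ = 67°  [cyclic RYQZ, opposite ∠R+∠Q]
2. ∠QZY = 45°  [same arc YQ]
3. ∠QYZ = 68°  [△YQZ]

∠QYZ = 68°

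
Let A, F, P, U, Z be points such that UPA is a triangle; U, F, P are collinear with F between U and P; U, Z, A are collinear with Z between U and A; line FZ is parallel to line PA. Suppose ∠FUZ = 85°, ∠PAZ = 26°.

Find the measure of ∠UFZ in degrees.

∠UFZ = 69°

1. ∠AUP = 85°  [F on UP, Z on UA]
2. ∠PAU = 26°  [Z on ray AU]
3. ∠APU = 69°  [△UPA]
4. ∠UFZ = 69°  [FZ∥PA, corresponding at F]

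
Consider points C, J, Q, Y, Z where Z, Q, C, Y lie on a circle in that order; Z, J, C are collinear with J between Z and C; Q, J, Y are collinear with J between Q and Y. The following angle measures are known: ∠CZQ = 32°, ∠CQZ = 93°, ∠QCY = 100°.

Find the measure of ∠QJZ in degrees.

1. ∠CYQ = 32°  [same arc QC]
2. ∠QCZ = 55°  [△ZQC]
3. ∠CQY = 48°  [△QCY]
4. ∠CJQ = 77°  [△QJC]
5. ∠QJZ = 103°  [linear pair at J on ZC]

∠QJZ = 103°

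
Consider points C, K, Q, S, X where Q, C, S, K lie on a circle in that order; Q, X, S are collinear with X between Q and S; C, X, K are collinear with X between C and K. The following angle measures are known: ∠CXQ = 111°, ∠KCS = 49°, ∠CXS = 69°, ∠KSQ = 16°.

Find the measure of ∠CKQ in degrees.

∠CKQ = 62°

1. ∠KQS = 49°  [same arc SK]
2. ∠KXQ = 69°  [vertical angles at X]
3. ∠CKQ = 62°  [△QXK]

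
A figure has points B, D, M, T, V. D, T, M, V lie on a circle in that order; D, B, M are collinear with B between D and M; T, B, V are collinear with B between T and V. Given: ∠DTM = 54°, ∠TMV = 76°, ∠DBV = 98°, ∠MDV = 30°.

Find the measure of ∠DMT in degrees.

1. ∠MBT = 98°  [vertical angles at B]
2. ∠MTV = 30°  [same arc MV]
3. ∠DMT = 52°  [△TBM]

∠DMT = 52°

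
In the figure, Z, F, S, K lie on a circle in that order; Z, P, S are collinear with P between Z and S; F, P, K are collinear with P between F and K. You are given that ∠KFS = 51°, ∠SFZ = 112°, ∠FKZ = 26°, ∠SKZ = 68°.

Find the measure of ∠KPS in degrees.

1. ∠KZS = 51°  [same arc SK]
2. ∠KPZ = 103°  [△ZPK]
3. ∠KPS = 77°  [linear pair at P on ZS]

∠KPS = 77°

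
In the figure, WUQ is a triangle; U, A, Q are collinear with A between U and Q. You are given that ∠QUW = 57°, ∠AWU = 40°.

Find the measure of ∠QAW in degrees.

1. ∠AUW = 57°  [A on ray UQ]
2. ∠UAW = 83°  [△WUA]
3. ∠QAW = 97°  [linear pair at A on UQ]

∠QAW = 97°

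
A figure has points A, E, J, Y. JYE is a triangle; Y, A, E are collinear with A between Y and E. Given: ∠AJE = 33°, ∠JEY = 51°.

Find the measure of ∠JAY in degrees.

1. ∠AEJ = 51°  [A on ray EY]
2. ∠EAJ = 96°  [△JAE]
3. ∠JAY = 84°  [linear pair at A on YE]

∠JAY = 84°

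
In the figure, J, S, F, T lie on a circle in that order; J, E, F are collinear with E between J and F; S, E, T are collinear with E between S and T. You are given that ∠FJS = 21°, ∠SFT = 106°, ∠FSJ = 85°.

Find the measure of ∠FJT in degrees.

1. ∠FTS = 21°  [same arc SF]
2. ∠FST = 53°  [△SFT]
3. ∠FJT = 53°  [same arc FT]

∠FJT = 53°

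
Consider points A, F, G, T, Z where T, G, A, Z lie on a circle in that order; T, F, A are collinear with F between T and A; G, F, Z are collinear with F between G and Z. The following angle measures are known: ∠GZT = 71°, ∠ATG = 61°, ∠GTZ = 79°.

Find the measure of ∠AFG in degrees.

1. ∠TGZ = 30°  [△TGZ]
2. ∠GFT = 89°  [△TFG]
3. ∠AFG = 91°  [linear pair at F on TA]

∠AFG = 91°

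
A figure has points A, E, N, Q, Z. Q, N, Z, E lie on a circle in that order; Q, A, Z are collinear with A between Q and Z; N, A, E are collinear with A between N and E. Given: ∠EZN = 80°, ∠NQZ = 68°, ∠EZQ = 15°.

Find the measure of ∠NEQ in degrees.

∠NEQ = 65°

1. ∠EQN = 100°  [cyclic QNZE, opposite ∠Q+∠Z]
2. ∠ENQ = 15°  [same arc QE]
3. ∠NEQ = 65°  [△QNE]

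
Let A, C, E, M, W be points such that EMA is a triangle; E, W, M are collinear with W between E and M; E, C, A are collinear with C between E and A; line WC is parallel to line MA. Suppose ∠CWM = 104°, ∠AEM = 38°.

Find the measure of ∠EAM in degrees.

1. ∠CWE = 76°  [linear pair at W on EM]
2. ∠CEW = 38°  [W on EM, C on EA]
3. ∠ECW = 66°  [△EWC]
4. ∠EAM = 66°  [WC∥MA, corresponding at C]

∠EAM = 66°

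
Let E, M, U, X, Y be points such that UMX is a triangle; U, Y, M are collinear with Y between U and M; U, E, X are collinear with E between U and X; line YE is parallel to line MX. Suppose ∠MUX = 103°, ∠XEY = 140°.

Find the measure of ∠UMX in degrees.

1. ∠EUY = 103°  [Y on UM, E on UX]
2. ∠UEY = 40°  [linear pair at E on UX]
3. ∠EYU = 37°  [△UYE]
4. ∠UMX = 37°  [YE∥MX, corresponding at Y]

∠UMX = 37°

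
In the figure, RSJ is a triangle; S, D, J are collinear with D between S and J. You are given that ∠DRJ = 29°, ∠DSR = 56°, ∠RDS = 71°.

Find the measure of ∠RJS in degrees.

∠RJS = 42°

1. ∠JDR = 109°  [linear pair at D on SJ]
2. ∠DJR = 42°  [△RDJ]
3. ∠RJS = 42°  [D on ray JS]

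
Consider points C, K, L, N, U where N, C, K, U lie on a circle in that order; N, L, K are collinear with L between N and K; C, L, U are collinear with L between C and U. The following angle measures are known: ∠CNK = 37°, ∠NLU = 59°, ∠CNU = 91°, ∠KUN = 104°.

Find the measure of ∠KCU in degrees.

∠KCU = 54°

1. ∠CUK = 37°  [same arc CK]
2. ∠CKU = 89°  [cyclic NCKU, opposite ∠N+∠K]
3. ∠KCU = 54°  [△CKU]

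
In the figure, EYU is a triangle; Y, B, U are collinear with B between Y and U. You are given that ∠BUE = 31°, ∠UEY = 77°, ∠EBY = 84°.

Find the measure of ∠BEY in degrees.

1. ∠EUY = 31°  [B on ray UY]
2. ∠EYU = 72°  [△EYU]
3. ∠BYE = 72°  [B on ray YU]
4. ∠BEY = 24°  [△EYB]

∠BEY = 24°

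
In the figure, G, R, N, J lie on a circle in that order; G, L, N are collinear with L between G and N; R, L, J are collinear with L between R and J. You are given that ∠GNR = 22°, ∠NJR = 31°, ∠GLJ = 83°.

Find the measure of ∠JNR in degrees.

1. ∠NLR = 83°  [vertical angles at L]
2. ∠JRN = 75°  [△RLN]
3. ∠JNR = 74°  [△RNJ]

∠JNR = 74°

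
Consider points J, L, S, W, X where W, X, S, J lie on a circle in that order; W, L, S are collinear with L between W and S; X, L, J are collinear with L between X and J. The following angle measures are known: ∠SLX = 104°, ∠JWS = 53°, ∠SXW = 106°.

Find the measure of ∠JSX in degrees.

∠JSX = 76°

1. ∠JLW = 104°  [vertical angles at L]
2. ∠JXS = 53°  [same arc SJ]
3. ∠SJW = 74°  [cyclic WXSJ, opposite ∠X+∠J]
4. ∠JLS = 76°  [linear pair at L on WS]
5. ∠JSW = 53°  [△WSJ]
6. ∠SJX = 51°  [△SLJ]
7. ∠JSX = 76°  [△XSJ]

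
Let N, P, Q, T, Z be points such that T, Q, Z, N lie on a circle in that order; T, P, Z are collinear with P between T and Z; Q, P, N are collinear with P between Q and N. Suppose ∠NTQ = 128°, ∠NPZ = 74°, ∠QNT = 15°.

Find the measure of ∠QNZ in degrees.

1. ∠NQT = 37°  [△TQN]
2. ∠NZT = 37°  [same arc TN]
3. ∠QNZ = 69°  [△ZPN]

∠QNZ = 69°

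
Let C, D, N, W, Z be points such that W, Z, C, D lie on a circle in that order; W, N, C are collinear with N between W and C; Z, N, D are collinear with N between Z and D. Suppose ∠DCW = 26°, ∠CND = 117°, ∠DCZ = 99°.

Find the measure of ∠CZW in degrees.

1. ∠DZW = 26°  [same arc WD]
2. ∠CDZ = 37°  [△CND]
3. ∠WNZ = 117°  [vertical angles at N]
4. ∠CZD = 44°  [△ZCD]
5. ∠CWZ = 37°  [△WNZ]
6. ∠CNZ = 63°  [linear pair at N on WC]
7. ∠WCZ = 73°  [△ZNC]
8. ∠CZW = 70°  [△WZC]

∠CZW = 70°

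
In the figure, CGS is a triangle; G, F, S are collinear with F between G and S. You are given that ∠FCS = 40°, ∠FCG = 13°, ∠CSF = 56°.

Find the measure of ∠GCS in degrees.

1. ∠CFS = 84°  [△CFS]
2. ∠CSG = 56°  [F on ray SG]
3. ∠CFG = 96°  [linear pair at F on GS]
4. ∠CGF = 71°  [△CGF]
5. ∠CGS = 71°  [F on ray GS]
6. ∠GCS = 53°  [△CGS]

∠GCS = 53°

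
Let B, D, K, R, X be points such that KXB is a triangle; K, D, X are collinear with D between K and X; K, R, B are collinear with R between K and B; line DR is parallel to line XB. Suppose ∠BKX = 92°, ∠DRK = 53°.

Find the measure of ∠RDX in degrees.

1. ∠DKR = 92°  [D on KX, R on KB]
2. ∠KDR = 35°  [△KDR]
3. ∠RDX = 145°  [linear pair at D on KX]

∠RDX = 145°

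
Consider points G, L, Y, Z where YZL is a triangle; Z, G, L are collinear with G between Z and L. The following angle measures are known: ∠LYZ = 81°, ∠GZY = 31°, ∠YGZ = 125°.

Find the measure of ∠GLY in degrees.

∠GLY = 68°

1. ∠LZY = 31°  [G on ray ZL]
2. ∠YLZ = 68°  [△YZL]
3. ∠GLY = 68°  [G on ray LZ]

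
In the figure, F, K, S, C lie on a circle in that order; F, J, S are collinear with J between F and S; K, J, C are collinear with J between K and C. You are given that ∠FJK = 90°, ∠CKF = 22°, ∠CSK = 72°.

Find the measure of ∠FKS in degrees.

1. ∠KFS = 68°  [△FJK]
2. ∠CFK = 108°  [cyclic FKSC, opposite ∠F+∠S]
3. ∠FCK = 50°  [△FKC]
4. ∠FSK = 50°  [same arc FK]
5. ∠FKS = 62°  [△FKS]

∠FKS = 62°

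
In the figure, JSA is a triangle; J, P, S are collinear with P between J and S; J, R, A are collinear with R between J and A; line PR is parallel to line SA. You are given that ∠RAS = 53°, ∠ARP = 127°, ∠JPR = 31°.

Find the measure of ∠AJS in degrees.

∠AJS = 96°

1. ∠JAS = 53°  [R on ray AJ]
2. ∠ASJ = 31°  [PR∥SA, corresponding at P]
3. ∠AJS = 96°  [△JSA]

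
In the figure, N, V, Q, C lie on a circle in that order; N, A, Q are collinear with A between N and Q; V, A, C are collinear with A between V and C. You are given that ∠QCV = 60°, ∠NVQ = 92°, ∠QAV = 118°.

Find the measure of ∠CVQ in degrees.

1. ∠QNV = 60°  [same arc VQ]
2. ∠NQV = 28°  [△NVQ]
3. ∠CVQ = 34°  [△VAQ]

∠CVQ = 34°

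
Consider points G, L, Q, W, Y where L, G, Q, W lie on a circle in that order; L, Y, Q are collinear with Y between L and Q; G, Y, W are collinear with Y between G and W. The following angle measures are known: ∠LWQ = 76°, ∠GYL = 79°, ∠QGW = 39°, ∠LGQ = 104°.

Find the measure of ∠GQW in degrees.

1. ∠GYQ = 101°  [linear pair at Y on LQ]
2. ∠GQL = 40°  [△GYQ]
3. ∠GLQ = 36°  [△LGQ]
4. ∠GWQ = 36°  [same arc GQ]
5. ∠GQW = 105°  [△GQW]

∠GQW = 105°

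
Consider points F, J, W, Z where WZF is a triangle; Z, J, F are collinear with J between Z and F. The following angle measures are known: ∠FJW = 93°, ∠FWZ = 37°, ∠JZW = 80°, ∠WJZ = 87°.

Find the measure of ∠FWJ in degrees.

∠FWJ = 24°

1. ∠FZW = 80°  [J on ray ZF]
2. ∠WFZ = 63°  [△WZF]
3. ∠JFW = 63°  [J on ray FZ]
4. ∠FWJ = 24°  [△WJF]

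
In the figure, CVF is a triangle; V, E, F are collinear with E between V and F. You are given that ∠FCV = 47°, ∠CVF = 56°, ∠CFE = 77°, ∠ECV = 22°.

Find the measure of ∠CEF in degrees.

∠CEF = 78°

1. ∠CVE = 56°  [E on ray VF]
2. ∠CEV = 102°  [△CVE]
3. ∠CEF = 78°  [linear pair at E on VF]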